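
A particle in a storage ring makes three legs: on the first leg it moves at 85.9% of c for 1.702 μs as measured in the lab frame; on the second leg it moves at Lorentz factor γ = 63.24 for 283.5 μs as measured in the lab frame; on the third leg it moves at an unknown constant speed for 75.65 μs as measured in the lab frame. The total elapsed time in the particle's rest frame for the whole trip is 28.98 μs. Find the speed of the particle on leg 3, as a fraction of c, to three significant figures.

Leg 1: β = 0.859; γ = 1/√(1 − 0.859²) = 1/√0.2621 = 1.953; τ_1 = 1.702/1.953 = 0.8714 μs.
Leg 2: γ = 63.24; τ_2 = 283.5/63.24 = 4.483 μs.
Leg 3: speed unknown; τ_3 = 75.65/γ_3.
Total proper time: 0.8714 + 4.483 + τ_3 = 28.98, so τ_3 = 28.98 − 5.354 = 23.63 μs.
γ_3 = 75.65/23.63 = 3.202; β = √(1 − 1/γ²) = √0.9025.

β = 0.950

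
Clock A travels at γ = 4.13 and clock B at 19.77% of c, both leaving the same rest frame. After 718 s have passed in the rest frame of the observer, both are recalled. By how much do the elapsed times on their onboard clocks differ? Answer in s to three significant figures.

A: γ = 4.13; τ_A = 718/4.130 = 173.8 s.
B: β = 0.1977; γ = 1/√(1 − 0.1977²) = 1/√0.9609 = 1.020; τ_B = 718/1.020 = 703.8 s.

|τ_A − τ_B| = 530 s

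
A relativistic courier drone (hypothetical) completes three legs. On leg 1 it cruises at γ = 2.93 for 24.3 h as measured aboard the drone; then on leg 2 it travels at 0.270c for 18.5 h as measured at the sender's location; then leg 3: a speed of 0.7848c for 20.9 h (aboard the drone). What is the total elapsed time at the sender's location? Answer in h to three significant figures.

Leg 1: γ = 2.93; Δt_1 = 2.930 × 24.3 = 71.20 h.
Leg 2: 18.5 h is already measured at the sender's location.
Leg 3: γ = 1/√(1 − 0.7848²) = 1/√0.3841 = 1.614; Δt_3 = 1.614 × 20.9 = 33.72 h.
Total: 71.20 + 18.50 + 33.72 h.

Δt = 123 h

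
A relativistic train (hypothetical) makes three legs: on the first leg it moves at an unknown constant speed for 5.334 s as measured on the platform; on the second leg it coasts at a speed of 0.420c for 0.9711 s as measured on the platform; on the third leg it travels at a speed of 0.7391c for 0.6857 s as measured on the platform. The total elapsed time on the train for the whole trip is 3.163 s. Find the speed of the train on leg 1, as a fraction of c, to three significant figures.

β = 0.940

Leg 1: speed unknown; τ_1 = 5.334/γ_1.
Leg 2: γ = 1/√(1 − 0.420²) = 1/√0.8236 = 1.102; τ_2 = 0.9711/1.102 = 0.8813 s.
Leg 3: γ = 1/√(1 − 0.7391²) = 1/√0.4537 = 1.485; τ_3 = 0.6857/1.485 = 0.4619 s.
Total proper time: τ_1 + 0.8813 + 0.4619 = 3.163, so τ_1 = 3.163 − 1.343 = 1.820 s.
γ_1 = 5.334/1.820 = 2.931; β = √(1 − 1/γ²) = √0.8836.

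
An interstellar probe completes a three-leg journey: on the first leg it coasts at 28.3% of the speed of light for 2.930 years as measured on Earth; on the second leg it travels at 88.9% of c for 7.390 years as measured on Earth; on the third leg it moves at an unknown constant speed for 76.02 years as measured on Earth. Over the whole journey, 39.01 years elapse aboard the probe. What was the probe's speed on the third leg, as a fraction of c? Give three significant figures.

β = 0.902

Leg 1: β = 0.283; γ = 1/√(1 − 0.283²) = 1/√0.9199 = 1.043; τ_1 = 2.930/1.043 = 2.810 years.
Leg 2: β = 0.889; γ = 1/√(1 − 0.889²) = 1/√0.2097 = 2.184; τ_2 = 7.390/2.184 = 3.384 years.
Leg 3: speed unknown; τ_3 = 76.02/γ_3.
Total proper time: 2.810 + 3.384 + τ_3 = 39.01, so τ_3 = 39.01 − 6.194 = 32.82 years.
γ_3 = 76.02/32.82 = 2.317; β = √(1 − 1/γ²) = √0.8137.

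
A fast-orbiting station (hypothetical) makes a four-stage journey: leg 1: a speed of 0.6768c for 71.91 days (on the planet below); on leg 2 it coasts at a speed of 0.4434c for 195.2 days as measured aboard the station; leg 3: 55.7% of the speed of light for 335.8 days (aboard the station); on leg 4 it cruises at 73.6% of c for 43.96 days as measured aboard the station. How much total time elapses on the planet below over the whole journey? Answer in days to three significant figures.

Leg 1: 71.91 days is already measured on the planet below.
Leg 2: γ = 1/√(1 − 0.4434²) = 1/√0.8034 = 1.116; Δt_2 = 1.116 × 195.2 = 217.8 days.
Leg 3: β = 0.557; γ = 1/√(1 − 0.557²) = 1/√0.6898 = 1.204; Δt_3 = 1.204 × 335.8 = 404.3 days.
Leg 4: β = 0.736; γ = 1/√(1 − 0.736²) = 1/√0.4583 = 1.477; Δt_4 = 1.477 × 43.96 = 64.94 days.
Total: 71.91 + 217.8 + 404.3 + 64.94 days.

Δt = 759 days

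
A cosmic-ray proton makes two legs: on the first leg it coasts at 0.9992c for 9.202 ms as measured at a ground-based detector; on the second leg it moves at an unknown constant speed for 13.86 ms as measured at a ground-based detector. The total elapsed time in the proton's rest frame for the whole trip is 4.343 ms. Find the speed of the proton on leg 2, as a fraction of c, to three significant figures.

Leg 1: γ = 1/√(1 − 0.9992²) = 1/√0.001599 = 25.01; τ_1 = 9.202/25.01 = 0.3680 ms.
Leg 2: speed unknown; τ_2 = 13.86/γ_2.
Total proper time: 0.3680 + τ_2 = 4.343, so τ_2 = 4.343 − 0.3680 = 3.975 ms.
γ_2 = 13.86/3.975 = 3.487; β = √(1 − 1/γ²) = √0.9177.

β = 0.958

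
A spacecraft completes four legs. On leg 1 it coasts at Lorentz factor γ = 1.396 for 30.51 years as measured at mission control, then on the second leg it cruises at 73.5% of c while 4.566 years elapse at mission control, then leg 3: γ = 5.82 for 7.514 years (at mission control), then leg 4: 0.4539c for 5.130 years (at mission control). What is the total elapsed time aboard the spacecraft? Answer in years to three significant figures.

Leg 1: γ = 1.396; τ_1 = 30.51/1.396 = 21.86 years.
Leg 2: β = 0.735; γ = 1/√(1 − 0.735²) = 1/√0.4598 = 1.475; τ_2 = 4.566/1.475 = 3.096 years.
Leg 3: γ = 5.82; τ_3 = 7.514/5.820 = 1.291 years.
Leg 4: γ = 1/√(1 − 0.4539²) = 1/√0.7940 = 1.122; τ_4 = 5.130/1.122 = 4.571 years.
Total: 21.86 + 3.096 + 1.291 + 4.571 years.

τ = 30.8 years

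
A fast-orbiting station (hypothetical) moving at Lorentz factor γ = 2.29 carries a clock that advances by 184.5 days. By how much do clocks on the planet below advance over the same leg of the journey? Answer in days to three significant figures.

Δt = 423 days

γ = 2.29
The interval measured aboard the station is the proper time (both events occur at the same place in that frame); the lab-frame interval is Δt = γτ = 2.290 × 184.5 days.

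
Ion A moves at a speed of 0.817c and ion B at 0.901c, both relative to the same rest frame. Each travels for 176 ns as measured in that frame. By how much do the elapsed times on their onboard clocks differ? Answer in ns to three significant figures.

A: γ = 1/√(1 − 0.817²) = 1/√0.3325 = 1.734; τ_A = 176/1.734 = 101.5 ns.
B: γ = 1/√(1 − 0.901²) = 1/√0.1882 = 2.305; τ_B = 176/2.305 = 76.35 ns.

|τ_A − τ_B| = 25.1 ns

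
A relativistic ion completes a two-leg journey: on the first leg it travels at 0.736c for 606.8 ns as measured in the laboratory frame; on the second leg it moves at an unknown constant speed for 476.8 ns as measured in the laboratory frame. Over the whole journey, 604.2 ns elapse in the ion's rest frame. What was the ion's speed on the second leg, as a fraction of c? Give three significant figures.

Leg 1: γ = 1/√(1 − 0.736²) = 1/√0.4583 = 1.477; τ_1 = 606.8/1.477 = 410.8 ns.
Leg 2: speed unknown; τ_2 = 476.8/γ_2.
Total proper time: 410.8 + τ_2 = 604.2, so τ_2 = 604.2 − 410.8 = 193.4 ns.
γ_2 = 476.8/193.4 = 2.465; β = √(1 − 1/γ²) = √0.8355.

β = 0.914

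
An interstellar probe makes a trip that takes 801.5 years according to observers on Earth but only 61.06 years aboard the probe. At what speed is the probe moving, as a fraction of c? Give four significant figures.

The proper time is measured aboard the probe (both events occur at the probe's location); Δt is measured on Earth. γ = Δt/τ = 801.5/61.06 = 13.13.
β = √(1 − 1/γ²) = √(1 − 0.005804) = √0.9942

β = 0.9971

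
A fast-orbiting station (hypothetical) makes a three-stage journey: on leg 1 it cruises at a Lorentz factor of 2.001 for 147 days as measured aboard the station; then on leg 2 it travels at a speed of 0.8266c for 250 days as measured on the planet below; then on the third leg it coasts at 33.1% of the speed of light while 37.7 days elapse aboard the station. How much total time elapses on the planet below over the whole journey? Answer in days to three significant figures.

Δt = 584 days

Leg 1: γ = 2.001; Δt_1 = 2.001 × 147 = 294.1 days.
Leg 2: 250 days is already measured on the planet below.
Leg 3: β = 0.331; γ = 1/√(1 − 0.331²) = 1/√0.8904 = 1.060; Δt_3 = 1.060 × 37.7 = 39.95 days.
Total: 294.1 + 250.0 + 39.95 days.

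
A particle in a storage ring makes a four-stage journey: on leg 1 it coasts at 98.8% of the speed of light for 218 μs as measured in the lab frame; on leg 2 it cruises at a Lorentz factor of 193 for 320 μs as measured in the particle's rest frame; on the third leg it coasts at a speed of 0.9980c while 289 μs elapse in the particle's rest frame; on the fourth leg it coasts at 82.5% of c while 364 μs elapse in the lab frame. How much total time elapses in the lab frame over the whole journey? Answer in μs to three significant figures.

Leg 1: 218 μs is already measured in the lab frame.
Leg 2: γ = 193; Δt_2 = 193.0 × 320 = 6.176×10⁴ μs.
Leg 3: γ = 1/√(1 − 0.9980²) = 1/√0.003996 = 15.82; Δt_3 = 15.82 × 289 = 4572 μs.
Leg 4: 364 μs is already measured in the lab frame.
Total: 218.0 + 6.176×10⁴ + 4572 + 364.0 μs.

Δt = 6.69×10⁴ μs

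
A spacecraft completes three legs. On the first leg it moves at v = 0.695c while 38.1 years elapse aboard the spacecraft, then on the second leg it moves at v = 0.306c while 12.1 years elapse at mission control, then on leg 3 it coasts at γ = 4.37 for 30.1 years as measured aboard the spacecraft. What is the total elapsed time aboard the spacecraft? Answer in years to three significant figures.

Leg 1: 38.1 years is already measured aboard the spacecraft.
Leg 2: γ = 1/√(1 − 0.306²) = 1/√0.9064 = 1.050; τ_2 = 12.1/1.050 = 11.52 years.
Leg 3: 30.1 years is already measured aboard the spacecraft.
Total: 38.10 + 11.52 + 30.10 years.

τ = 79.7 years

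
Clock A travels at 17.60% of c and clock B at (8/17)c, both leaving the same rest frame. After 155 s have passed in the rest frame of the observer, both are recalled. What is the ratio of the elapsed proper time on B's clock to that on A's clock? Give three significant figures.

τ_B/τ_A = 0.896

A: β = 0.1760; γ = 1/√(1 − 0.1760²) = 1/√0.9690 = 1.016. B: γ = 1/√(1 − (8/17)²) = 17/15 ≈ 1.133.
τ_A/τ_B = γ_B/γ_A = 1.133/1.016 = 1.116, so τ_B/τ_A = 0.8963.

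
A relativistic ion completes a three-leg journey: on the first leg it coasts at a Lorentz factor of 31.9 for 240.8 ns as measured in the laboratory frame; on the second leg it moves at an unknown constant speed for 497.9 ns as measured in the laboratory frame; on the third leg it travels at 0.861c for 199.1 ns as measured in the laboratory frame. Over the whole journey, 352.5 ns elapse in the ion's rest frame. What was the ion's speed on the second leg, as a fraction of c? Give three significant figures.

β = 0.872

Leg 1: γ = 31.9; τ_1 = 240.8/31.90 = 7.549 ns.
Leg 2: speed unknown; τ_2 = 497.9/γ_2.
Leg 3: γ = 1/√(1 − 0.861²) = 1/√0.2587 = 1.966; τ_3 = 199.1/1.966 = 101.3 ns.
Total proper time: 7.549 + τ_2 + 101.3 = 352.5, so τ_2 = 352.5 − 108.8 = 243.7 ns.
γ_2 = 497.9/243.7 = 2.043; β = √(1 − 1/γ²) = √0.7605.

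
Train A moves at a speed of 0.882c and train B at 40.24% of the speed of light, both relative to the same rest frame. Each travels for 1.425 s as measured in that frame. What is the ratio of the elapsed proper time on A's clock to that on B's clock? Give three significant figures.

τ_A/τ_B = 0.515

A: γ = 1/√(1 − 0.882²) = 1/√0.2221 = 2.122. B: β = 0.4024; γ = 1/√(1 − 0.4024²) = 1/√0.8381 = 1.092.
τ_A/τ_B = γ_B/γ_A = 1.092/2.122 = 0.5148, so τ_A/τ_B = 0.5148.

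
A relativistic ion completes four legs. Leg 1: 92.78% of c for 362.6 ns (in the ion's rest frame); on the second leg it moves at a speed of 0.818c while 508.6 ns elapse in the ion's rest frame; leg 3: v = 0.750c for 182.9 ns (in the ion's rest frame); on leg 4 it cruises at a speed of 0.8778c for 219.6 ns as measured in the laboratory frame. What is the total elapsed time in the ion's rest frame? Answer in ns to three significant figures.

Leg 1: 362.6 ns is already measured in the ion's rest frame.
Leg 2: 508.6 ns is already measured in the ion's rest frame.
Leg 3: 182.9 ns is already measured in the ion's rest frame.
Leg 4: γ = 1/√(1 − 0.8778²) = 1/√0.2295 = 2.088; τ_4 = 219.6/2.088 = 105.2 ns.
Total: 362.6 + 508.6 + 182.9 + 105.2 ns.

τ = 1160 ns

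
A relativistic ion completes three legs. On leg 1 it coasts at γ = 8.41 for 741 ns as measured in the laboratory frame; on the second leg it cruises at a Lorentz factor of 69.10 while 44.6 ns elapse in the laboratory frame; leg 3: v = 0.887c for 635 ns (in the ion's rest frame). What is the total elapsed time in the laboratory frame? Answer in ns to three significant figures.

Δt = 2160 ns

Leg 1: 741 ns is already measured in the laboratory frame.
Leg 2: 44.6 ns is already measured in the laboratory frame.
Leg 3: γ = 1/√(1 − 0.887²) = 1/√0.2132 = 2.166; Δt_3 = 2.166 × 635 = 1375 ns.
Total: 741.0 + 44.60 + 1375 ns.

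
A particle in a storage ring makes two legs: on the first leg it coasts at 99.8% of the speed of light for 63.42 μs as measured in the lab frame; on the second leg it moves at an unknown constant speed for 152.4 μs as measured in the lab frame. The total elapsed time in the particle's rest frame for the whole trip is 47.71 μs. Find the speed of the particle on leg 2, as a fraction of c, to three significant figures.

β = 0.958

Leg 1: β = 0.998; γ = 1/√(1 − 0.998²) = 1/√0.003996 = 15.82; τ_1 = 63.42/15.82 = 4.009 μs.
Leg 2: speed unknown; τ_2 = 152.4/γ_2.
Total proper time: 4.009 + τ_2 = 47.71, so τ_2 = 47.71 − 4.009 = 43.70 μs.
γ_2 = 152.4/43.70 = 3.487; β = √(1 − 1/γ²) = √0.9178.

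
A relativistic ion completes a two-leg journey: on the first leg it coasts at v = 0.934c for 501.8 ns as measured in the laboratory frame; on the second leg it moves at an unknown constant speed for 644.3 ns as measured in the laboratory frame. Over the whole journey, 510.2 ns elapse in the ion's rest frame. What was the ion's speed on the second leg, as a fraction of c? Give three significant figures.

β = 0.858

Leg 1: γ = 1/√(1 − 0.934²) = 1/√0.1276 = 2.799; τ_1 = 501.8/2.799 = 179.3 ns.
Leg 2: speed unknown; τ_2 = 644.3/γ_2.
Total proper time: 179.3 + τ_2 = 510.2, so τ_2 = 510.2 − 179.3 = 330.9 ns.
γ_2 = 644.3/330.9 = 1.947; β = √(1 − 1/γ²) = √0.7362.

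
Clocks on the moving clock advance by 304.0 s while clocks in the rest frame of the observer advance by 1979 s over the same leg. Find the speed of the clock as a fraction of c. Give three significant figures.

The proper time is measured on the moving clock (both events occur at the clock's location); Δt is measured in the rest frame of the observer. γ = Δt/τ = 1979/304.0 = 6.510.
β = √(1 − 1/γ²) = √(1 − 0.02360) = √0.9764

β = 0.988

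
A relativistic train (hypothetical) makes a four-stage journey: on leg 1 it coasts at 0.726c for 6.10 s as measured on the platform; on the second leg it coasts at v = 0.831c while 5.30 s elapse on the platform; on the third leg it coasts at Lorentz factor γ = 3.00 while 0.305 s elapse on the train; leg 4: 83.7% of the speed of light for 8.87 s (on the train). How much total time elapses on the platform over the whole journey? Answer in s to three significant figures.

Δt = 28.5 s

Leg 1: 6.10 s is already measured on the platform.
Leg 2: 5.30 s is already measured on the platform.
Leg 3: γ = 3.00; Δt_3 = 3.000 × 0.305 = 0.9150 s.
Leg 4: β = 0.837; γ = 1/√(1 − 0.837²) = 1/√0.2994 = 1.827; Δt_4 = 1.827 × 8.87 = 16.21 s.
Total: 6.100 + 5.300 + 0.9150 + 16.21 s.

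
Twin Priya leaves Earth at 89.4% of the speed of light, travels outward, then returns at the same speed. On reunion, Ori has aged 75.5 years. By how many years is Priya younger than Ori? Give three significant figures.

Δt − τ = 41.7 years

β = 0.894; γ = 1/√(1 − 0.894²) = 1/√0.2008 = 2.232
Priya's elapsed proper time: τ = 75.5/2.232 = 33.83 years.
Age gap = Δt − τ = 75.5 − 33.83 years.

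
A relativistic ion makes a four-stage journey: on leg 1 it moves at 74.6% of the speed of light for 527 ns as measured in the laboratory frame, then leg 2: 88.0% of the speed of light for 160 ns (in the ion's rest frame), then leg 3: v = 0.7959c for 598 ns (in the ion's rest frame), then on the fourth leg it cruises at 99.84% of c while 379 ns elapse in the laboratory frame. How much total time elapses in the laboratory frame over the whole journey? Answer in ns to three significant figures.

Leg 1: 527 ns is already measured in the laboratory frame.
Leg 2: β = 0.880; γ = 1/√(1 − 0.880²) = 1/√0.2256 = 2.105; Δt_2 = 2.105 × 160 = 336.9 ns.
Leg 3: γ = 1/√(1 − 0.7959²) = 1/√0.3665 = 1.652; Δt_3 = 1.652 × 598 = 987.7 ns.
Leg 4: 379 ns is already measured in the laboratory frame.
Total: 527.0 + 336.9 + 987.7 + 379.0 ns.

Δt = 2230 ns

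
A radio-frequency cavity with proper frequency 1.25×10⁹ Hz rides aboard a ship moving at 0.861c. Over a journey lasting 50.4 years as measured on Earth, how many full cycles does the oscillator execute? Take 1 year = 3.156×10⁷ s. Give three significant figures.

γ = 1/√(1 − 0.861²) = 1/√0.2587 = 1.966
The oscillator's own cycle count is N = f × τ where τ is the proper time on the ship. τ = Δt/γ = 50.4/1.966 = 25.63 years = 8.090×10⁸ s.
N = 1.25×10⁹ × 8.090×10⁸ = 1.011×10¹⁸.

N = 1.01×10¹⁸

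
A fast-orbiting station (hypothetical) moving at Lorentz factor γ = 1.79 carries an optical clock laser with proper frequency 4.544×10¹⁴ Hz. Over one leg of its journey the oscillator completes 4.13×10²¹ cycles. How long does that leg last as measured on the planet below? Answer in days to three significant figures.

Δt = 188 days

γ = 1.79
Proper time for N cycles: τ = N/f = 4.13×10²¹/(4.544×10¹⁴) = 9.089×10⁶ s = 105.2 days.
Lab-frame duration Δt = γτ = 1.790 × 105.2 = 188.3 days.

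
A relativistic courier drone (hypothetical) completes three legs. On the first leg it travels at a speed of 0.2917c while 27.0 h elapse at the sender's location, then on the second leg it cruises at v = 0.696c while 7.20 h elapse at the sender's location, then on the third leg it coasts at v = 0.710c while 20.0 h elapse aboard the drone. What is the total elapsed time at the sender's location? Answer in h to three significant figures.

Δt = 62.6 h

Leg 1: 27.0 h is already measured at the sender's location.
Leg 2: 7.20 h is already measured at the sender's location.
Leg 3: γ = 1/√(1 − 0.710²) = 1/√0.4959 = 1.420; Δt_3 = 1.420 × 20.0 = 28.40 h.
Total: 27.00 + 7.200 + 28.40 h.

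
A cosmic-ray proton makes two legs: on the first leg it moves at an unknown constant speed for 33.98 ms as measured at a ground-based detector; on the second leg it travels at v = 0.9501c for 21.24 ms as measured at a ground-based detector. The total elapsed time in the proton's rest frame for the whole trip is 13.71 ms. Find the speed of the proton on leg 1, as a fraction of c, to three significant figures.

β = 0.978

Leg 1: speed unknown; τ_1 = 33.98/γ_1.
Leg 2: γ = 1/√(1 − 0.9501²) = 1/√0.09731 = 3.206; τ_2 = 21.24/3.206 = 6.626 ms.
Total proper time: τ_1 + 6.626 = 13.71, so τ_1 = 13.71 − 6.626 = 7.084 ms.
γ_1 = 33.98/7.084 = 4.797; β = √(1 − 1/γ²) = √0.9565.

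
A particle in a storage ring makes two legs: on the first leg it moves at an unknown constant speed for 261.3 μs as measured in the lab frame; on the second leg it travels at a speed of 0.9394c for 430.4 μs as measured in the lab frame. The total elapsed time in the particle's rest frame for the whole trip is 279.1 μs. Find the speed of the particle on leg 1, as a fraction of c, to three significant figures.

β = 0.864

Leg 1: speed unknown; τ_1 = 261.3/γ_1.
Leg 2: γ = 1/√(1 − 0.9394²) = 1/√0.1175 = 2.917; τ_2 = 430.4/2.917 = 147.6 μs.
Total proper time: τ_1 + 147.6 = 279.1, so τ_1 = 279.1 − 147.6 = 131.5 μs.
γ_1 = 261.3/131.5 = 1.986; β = √(1 − 1/γ²) = √0.7465.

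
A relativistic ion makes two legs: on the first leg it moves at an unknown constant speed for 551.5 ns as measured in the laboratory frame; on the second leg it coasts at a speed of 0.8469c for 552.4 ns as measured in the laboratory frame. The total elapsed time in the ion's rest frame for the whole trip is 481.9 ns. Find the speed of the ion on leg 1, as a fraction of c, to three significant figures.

Leg 1: speed unknown; τ_1 = 551.5/γ_1.
Leg 2: γ = 1/√(1 − 0.8469²) = 1/√0.2828 = 1.881; τ_2 = 552.4/1.881 = 293.7 ns.
Total proper time: τ_1 + 293.7 = 481.9, so τ_1 = 481.9 − 293.7 = 188.2 ns.
γ_1 = 551.5/188.2 = 2.931; β = √(1 − 1/γ²) = √0.8836.

β = 0.940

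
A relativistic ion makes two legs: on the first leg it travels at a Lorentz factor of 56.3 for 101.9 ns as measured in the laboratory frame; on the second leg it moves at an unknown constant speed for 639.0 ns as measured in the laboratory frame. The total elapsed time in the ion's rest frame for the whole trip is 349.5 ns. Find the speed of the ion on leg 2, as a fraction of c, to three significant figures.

β = 0.839

Leg 1: γ = 56.3; τ_1 = 101.9/56.30 = 1.810 ns.
Leg 2: speed unknown; τ_2 = 639.0/γ_2.
Total proper time: 1.810 + τ_2 = 349.5, so τ_2 = 349.5 − 1.810 = 347.7 ns.
γ_2 = 639.0/347.7 = 1.838; β = √(1 − 1/γ²) = √0.7039.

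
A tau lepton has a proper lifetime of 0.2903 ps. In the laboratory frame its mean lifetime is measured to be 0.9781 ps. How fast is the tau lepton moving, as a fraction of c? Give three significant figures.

β = 0.955

γ = Δt/τ₀ = 0.9781/0.2903 = 3.369
β = √(1 − 1/γ²) = √(1 − 0.08809) = √0.9119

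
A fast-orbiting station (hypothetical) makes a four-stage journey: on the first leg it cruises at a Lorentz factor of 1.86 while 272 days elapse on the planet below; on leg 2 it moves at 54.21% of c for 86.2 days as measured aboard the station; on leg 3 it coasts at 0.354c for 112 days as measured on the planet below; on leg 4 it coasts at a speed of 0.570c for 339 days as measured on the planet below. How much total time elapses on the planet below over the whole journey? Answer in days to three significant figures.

Δt = 826 days

Leg 1: 272 days is already measured on the planet below.
Leg 2: β = 0.5421; γ = 1/√(1 − 0.5421²) = 1/√0.7061 = 1.190; Δt_2 = 1.190 × 86.2 = 102.6 days.
Leg 3: 112 days is already measured on the planet below.
Leg 4: 339 days is already measured on the planet below.
Total: 272.0 + 102.6 + 112.0 + 339.0 days.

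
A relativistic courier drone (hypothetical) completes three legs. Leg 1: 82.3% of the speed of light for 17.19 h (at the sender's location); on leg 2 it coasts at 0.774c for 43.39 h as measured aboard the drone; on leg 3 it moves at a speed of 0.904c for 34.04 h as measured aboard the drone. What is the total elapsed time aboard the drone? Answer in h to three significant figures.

τ = 87.2 h

Leg 1: β = 0.823; γ = 1/√(1 − 0.823²) = 1/√0.3227 = 1.760; τ_1 = 17.19/1.760 = 9.765 h.
Leg 2: 43.39 h is already measured aboard the drone.
Leg 3: 34.04 h is already measured aboard the drone.
Total: 9.765 + 43.39 + 34.04 h.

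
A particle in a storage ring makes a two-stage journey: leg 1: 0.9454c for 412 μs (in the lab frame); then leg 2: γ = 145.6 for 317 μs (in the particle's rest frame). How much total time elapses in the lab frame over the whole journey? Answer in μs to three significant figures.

Δt = 4.66×10⁴ μs

Leg 1: 412 μs is already measured in the lab frame.
Leg 2: γ = 145.6; Δt_2 = 145.6 × 317 = 4.616×10⁴ μs.
Total: 412.0 + 4.616×10⁴ μs.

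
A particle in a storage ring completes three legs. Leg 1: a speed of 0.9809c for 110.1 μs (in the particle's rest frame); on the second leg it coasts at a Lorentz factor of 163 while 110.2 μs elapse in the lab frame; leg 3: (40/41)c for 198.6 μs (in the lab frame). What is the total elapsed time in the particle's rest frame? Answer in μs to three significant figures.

Leg 1: 110.1 μs is already measured in the particle's rest frame.
Leg 2: γ = 163; τ_2 = 110.2/163.0 = 0.6761 μs.
Leg 3: γ = 1/√(1 − (40/41)²) = 41/9 ≈ 4.556; τ_3 = 198.6/4.556 = 43.60 μs.
Total: 110.1 + 0.6761 + 43.60 μs.

τ = 154 μs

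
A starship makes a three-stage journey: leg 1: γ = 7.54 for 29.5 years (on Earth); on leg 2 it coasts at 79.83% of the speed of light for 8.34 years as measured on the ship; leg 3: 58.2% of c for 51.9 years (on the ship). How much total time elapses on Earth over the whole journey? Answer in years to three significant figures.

Δt = 107 years

Leg 1: 29.5 years is already measured on Earth.
Leg 2: β = 0.7983; γ = 1/√(1 − 0.7983²) = 1/√0.3627 = 1.660; Δt_2 = 1.660 × 8.34 = 13.85 years.
Leg 3: β = 0.582; γ = 1/√(1 − 0.582²) = 1/√0.6613 = 1.230; Δt_3 = 1.230 × 51.9 = 63.82 years.
Total: 29.50 + 13.85 + 63.82 years.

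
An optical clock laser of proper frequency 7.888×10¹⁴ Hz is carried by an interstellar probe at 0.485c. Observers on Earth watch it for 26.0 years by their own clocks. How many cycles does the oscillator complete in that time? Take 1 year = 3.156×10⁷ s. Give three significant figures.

γ = 1/√(1 − 0.485²) = 1/√0.7648 = 1.143
During 26.0 years of lab time, the oscillator's proper time advances by τ = Δt/γ = 26.0/1.143 = 22.74 years = 7.176×10⁸ s.
N = f × τ = 7.888×10¹⁴ × 7.176×10⁸ = 5.660×10²³.

N = 5.66×10²³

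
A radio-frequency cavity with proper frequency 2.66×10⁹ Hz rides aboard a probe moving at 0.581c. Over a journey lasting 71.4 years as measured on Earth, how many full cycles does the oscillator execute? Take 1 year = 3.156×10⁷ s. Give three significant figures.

N = 4.88×10¹⁸

γ = 1/√(1 − 0.581²) = 1/√0.6624 = 1.229
The oscillator's own cycle count is N = f × τ where τ is the proper time aboard the probe. τ = Δt/γ = 71.4/1.229 = 58.11 years = 1.834×10⁹ s.
N = 2.66×10⁹ × 1.834×10⁹ = 4.879×10¹⁸.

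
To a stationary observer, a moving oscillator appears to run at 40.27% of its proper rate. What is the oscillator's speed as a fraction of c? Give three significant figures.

Rate ratio = 1/γ, so γ = 1/0.4027 = 2.483.
β = √(1 − 1/γ²) = √(1 − 0.4027²) = √0.8378

β = 0.915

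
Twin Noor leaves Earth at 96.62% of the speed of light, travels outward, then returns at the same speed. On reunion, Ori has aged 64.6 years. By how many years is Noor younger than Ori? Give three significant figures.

Δt − τ = 47.9 years

β = 0.9662; γ = 1/√(1 − 0.9662²) = 1/√0.06646 = 3.879
Noor's elapsed proper time: τ = 64.6/3.879 = 16.65 years.
Age gap = Δt − τ = 64.6 − 16.65 years.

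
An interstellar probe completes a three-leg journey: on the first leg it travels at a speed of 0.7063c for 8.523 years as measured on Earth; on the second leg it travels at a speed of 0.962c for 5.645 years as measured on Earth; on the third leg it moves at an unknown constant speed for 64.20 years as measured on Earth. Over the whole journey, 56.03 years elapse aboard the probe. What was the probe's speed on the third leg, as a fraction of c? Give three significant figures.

β = 0.656

Leg 1: γ = 1/√(1 − 0.7063²) = 1/√0.5011 = 1.413; τ_1 = 8.523/1.413 = 6.034 years.
Leg 2: γ = 1/√(1 − 0.962²) = 1/√0.07456 = 3.662; τ_2 = 5.645/3.662 = 1.541 years.
Leg 3: speed unknown; τ_3 = 64.20/γ_3.
Total proper time: 6.034 + 1.541 + τ_3 = 56.03, so τ_3 = 56.03 − 7.575 = 48.46 years.
γ_3 = 64.20/48.46 = 1.325; β = √(1 − 1/γ²) = √0.4303.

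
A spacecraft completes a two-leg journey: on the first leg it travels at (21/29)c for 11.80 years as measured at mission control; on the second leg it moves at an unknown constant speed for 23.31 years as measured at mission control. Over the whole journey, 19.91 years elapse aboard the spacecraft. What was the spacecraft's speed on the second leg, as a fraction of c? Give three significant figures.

β = 0.863

Leg 1: γ = 1/√(1 − (21/29)²) = 29/20 = 1.450; τ_1 = 11.80/1.450 = 8.138 years.
Leg 2: speed unknown; τ_2 = 23.31/γ_2.
Total proper time: 8.138 + τ_2 = 19.91, so τ_2 = 19.91 − 8.138 = 11.77 years.
γ_2 = 23.31/11.77 = 1.980; β = √(1 − 1/γ²) = √0.7450.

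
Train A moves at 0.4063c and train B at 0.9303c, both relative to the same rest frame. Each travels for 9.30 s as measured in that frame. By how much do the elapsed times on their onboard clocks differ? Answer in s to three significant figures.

A: γ = 1/√(1 − 0.4063²) = 1/√0.8349 = 1.094; τ_A = 9.30/1.094 = 8.498 s.
B: γ = 1/√(1 − 0.9303²) = 1/√0.1345 = 2.726; τ_B = 9.30/2.726 = 3.411 s.

|τ_A − τ_B| = 5.09 s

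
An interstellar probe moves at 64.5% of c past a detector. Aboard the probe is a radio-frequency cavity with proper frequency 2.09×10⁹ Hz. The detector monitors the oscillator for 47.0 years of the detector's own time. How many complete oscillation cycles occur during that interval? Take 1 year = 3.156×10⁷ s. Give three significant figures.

N = 2.37×10¹⁸

β = 0.645; γ = 1/√(1 − 0.645²) = 1/√0.5840 = 1.309
During 47.0 years of lab time, the oscillator's proper time advances by τ = Δt/γ = 47.0/1.309 = 35.92 years = 1.134×10⁹ s.
N = f × τ = 2.09×10⁹ × 1.134×10⁹ = 2.369×10¹⁸.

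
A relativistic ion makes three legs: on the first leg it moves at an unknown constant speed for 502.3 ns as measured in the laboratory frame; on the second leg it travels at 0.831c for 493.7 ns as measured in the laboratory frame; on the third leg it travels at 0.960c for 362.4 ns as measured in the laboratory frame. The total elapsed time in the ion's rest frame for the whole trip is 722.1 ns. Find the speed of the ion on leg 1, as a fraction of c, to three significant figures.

Leg 1: speed unknown; τ_1 = 502.3/γ_1.
Leg 2: γ = 1/√(1 − 0.831²) = 1/√0.3094 = 1.798; τ_2 = 493.7/1.798 = 274.6 ns.
Leg 3: γ = 1/√(1 − 0.960²) = 25/7 ≈ 3.571; τ_3 = 362.4/3.571 = 101.5 ns.
Total proper time: τ_1 + 274.6 + 101.5 = 722.1, so τ_1 = 722.1 − 376.1 = 346.0 ns.
γ_1 = 502.3/346.0 = 1.452; β = √(1 − 1/γ²) = √0.5255.

β = 0.725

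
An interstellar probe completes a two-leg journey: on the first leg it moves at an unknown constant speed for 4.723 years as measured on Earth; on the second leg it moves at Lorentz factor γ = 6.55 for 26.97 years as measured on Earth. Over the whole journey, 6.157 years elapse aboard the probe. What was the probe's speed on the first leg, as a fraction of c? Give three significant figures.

Leg 1: speed unknown; τ_1 = 4.723/γ_1.
Leg 2: γ = 6.55; τ_2 = 26.97/6.550 = 4.118 years.
Total proper time: τ_1 + 4.118 = 6.157, so τ_1 = 6.157 − 4.118 = 2.039 years.
γ_1 = 4.723/2.039 = 2.316; β = √(1 − 1/γ²) = √0.8135.

β = 0.902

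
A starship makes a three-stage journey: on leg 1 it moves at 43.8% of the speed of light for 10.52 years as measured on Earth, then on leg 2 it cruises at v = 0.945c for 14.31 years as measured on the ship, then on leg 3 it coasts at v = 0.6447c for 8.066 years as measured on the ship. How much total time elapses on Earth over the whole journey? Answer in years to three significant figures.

Leg 1: 10.52 years is already measured on Earth.
Leg 2: γ = 1/√(1 − 0.945²) = 1/√0.1070 = 3.057; Δt_2 = 3.057 × 14.31 = 43.75 years.
Leg 3: γ = 1/√(1 − 0.6447²) = 1/√0.5844 = 1.308; Δt_3 = 1.308 × 8.066 = 10.55 years.
Total: 10.52 + 43.75 + 10.55 years.

Δt = 64.8 years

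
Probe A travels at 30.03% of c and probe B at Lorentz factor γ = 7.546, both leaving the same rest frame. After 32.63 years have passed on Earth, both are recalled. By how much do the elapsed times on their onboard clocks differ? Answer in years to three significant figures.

|τ_A − τ_B| = 26.8 years

A: β = 0.3003; γ = 1/√(1 − 0.3003²) = 1/√0.9098 = 1.048; τ_A = 32.63/1.048 = 31.12 years.
B: γ = 7.546; τ_B = 32.63/7.546 = 4.324 years.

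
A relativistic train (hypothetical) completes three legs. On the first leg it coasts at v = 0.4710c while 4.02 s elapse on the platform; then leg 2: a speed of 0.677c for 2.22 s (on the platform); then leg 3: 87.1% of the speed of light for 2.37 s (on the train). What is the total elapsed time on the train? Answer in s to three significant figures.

τ = 7.55 s

Leg 1: γ = 1/√(1 − 0.4710²) = 1/√0.7782 = 1.134; τ_1 = 4.02/1.134 = 3.546 s.
Leg 2: γ = 1/√(1 − 0.677²) = 1/√0.5417 = 1.359; τ_2 = 2.22/1.359 = 1.634 s.
Leg 3: 2.37 s is already measured on the train.
Total: 3.546 + 1.634 + 2.370 s.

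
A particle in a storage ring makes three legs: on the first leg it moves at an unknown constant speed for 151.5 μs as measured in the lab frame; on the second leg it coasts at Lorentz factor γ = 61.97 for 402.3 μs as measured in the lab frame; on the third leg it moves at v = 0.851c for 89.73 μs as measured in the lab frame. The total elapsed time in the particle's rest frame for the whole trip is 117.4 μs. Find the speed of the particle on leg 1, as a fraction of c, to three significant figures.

β = 0.907

Leg 1: speed unknown; τ_1 = 151.5/γ_1.
Leg 2: γ = 61.97; τ_2 = 402.3/61.97 = 6.492 μs.
Leg 3: γ = 1/√(1 − 0.851²) = 1/√0.2758 = 1.904; τ_3 = 89.73/1.904 = 47.12 μs.
Total proper time: τ_1 + 6.492 + 47.12 = 117.4, so τ_1 = 117.4 − 53.61 = 63.79 μs.
γ_1 = 151.5/63.79 = 2.375; β = √(1 − 1/γ²) = √0.8227.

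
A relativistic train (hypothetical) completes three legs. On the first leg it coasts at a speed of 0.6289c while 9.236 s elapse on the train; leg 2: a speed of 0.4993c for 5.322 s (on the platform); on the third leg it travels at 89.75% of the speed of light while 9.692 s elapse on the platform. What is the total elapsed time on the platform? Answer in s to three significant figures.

Leg 1: γ = 1/√(1 − 0.6289²) = 1/√0.6045 = 1.286; Δt_1 = 1.286 × 9.236 = 11.88 s.
Leg 2: 5.322 s is already measured on the platform.
Leg 3: 9.692 s is already measured on the platform.
Total: 11.88 + 5.322 + 9.692 s.

Δt = 26.9 s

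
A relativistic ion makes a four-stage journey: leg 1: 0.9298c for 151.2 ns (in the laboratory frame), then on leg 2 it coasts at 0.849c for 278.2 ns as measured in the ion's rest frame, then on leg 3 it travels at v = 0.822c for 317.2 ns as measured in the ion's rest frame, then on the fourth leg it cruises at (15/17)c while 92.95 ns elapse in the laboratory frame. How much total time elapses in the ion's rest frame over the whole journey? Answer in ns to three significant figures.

τ = 695 ns

Leg 1: γ = 1/√(1 − 0.9298²) = 1/√0.1355 = 2.717; τ_1 = 151.2/2.717 = 55.65 ns.
Leg 2: 278.2 ns is already measured in the ion's rest frame.
Leg 3: 317.2 ns is already measured in the ion's rest frame.
Leg 4: γ = 1/√(1 − (15/17)²) = 17/8 = 2.125; τ_4 = 92.95/2.125 = 43.74 ns.
Total: 55.65 + 278.2 + 317.2 + 43.74 ns.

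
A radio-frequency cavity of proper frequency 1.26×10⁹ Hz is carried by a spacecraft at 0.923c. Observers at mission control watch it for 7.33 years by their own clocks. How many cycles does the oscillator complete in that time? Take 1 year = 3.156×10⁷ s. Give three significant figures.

N = 1.12×10¹⁷

γ = 1/√(1 − 0.923²) = 1/√0.1481 = 2.599
During 7.33 years of lab time, the oscillator's proper time advances by τ = Δt/γ = 7.33/2.599 = 2.821 years = 8.902×10⁷ s.
N = f × τ = 1.26×10⁹ × 8.902×10⁷ = 1.122×10¹⁷.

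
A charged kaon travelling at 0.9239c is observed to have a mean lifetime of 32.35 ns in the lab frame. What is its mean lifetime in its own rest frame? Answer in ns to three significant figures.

τ₀ = 12.4 ns

γ = 1/√(1 − 0.9239²) = 1/√0.1464 = 2.613
The lab-frame lifetime is the dilated interval; the proper lifetime is τ₀ = Δt/γ = 32.35/2.613 ns.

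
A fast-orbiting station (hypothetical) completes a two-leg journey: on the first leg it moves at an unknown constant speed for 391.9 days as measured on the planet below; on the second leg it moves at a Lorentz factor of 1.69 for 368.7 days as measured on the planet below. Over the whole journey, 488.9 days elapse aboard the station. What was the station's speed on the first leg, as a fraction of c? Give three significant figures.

β = 0.723

Leg 1: speed unknown; τ_1 = 391.9/γ_1.
Leg 2: γ = 1.69; τ_2 = 368.7/1.690 = 218.2 days.
Total proper time: τ_1 + 218.2 = 488.9, so τ_1 = 488.9 − 218.2 = 270.7 days.
γ_1 = 391.9/270.7 = 1.448; β = √(1 − 1/γ²) = √0.5228.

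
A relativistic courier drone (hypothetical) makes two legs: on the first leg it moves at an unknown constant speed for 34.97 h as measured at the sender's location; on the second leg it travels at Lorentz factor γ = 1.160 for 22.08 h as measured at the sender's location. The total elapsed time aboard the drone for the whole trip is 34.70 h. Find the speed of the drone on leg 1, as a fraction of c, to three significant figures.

Leg 1: speed unknown; τ_1 = 34.97/γ_1.
Leg 2: γ = 1.160; τ_2 = 22.08/1.160 = 19.03 h.
Total proper time: τ_1 + 19.03 = 34.70, so τ_1 = 34.70 − 19.03 = 15.67 h.
γ_1 = 34.97/15.67 = 2.232; β = √(1 − 1/γ²) = √0.7993.

β = 0.894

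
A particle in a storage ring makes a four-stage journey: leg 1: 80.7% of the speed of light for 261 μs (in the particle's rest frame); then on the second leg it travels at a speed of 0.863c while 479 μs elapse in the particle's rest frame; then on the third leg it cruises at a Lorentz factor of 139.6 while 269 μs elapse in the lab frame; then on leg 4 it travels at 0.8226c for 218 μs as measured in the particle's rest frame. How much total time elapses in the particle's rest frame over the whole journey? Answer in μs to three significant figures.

τ = 960 μs

Leg 1: 261 μs is already measured in the particle's rest frame.
Leg 2: 479 μs is already measured in the particle's rest frame.
Leg 3: γ = 139.6; τ_3 = 269/139.6 = 1.927 μs.
Leg 4: 218 μs is already measured in the particle's rest frame.
Total: 261.0 + 479.0 + 1.927 + 218.0 μs.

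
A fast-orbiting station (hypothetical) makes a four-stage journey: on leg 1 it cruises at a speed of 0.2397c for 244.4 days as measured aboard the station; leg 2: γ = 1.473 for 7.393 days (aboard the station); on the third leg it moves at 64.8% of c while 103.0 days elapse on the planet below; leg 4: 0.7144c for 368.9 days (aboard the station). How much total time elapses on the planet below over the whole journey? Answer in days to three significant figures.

Leg 1: γ = 1/√(1 − 0.2397²) = 1/√0.9425 = 1.030; Δt_1 = 1.030 × 244.4 = 251.7 days.
Leg 2: γ = 1.473; Δt_2 = 1.473 × 7.393 = 10.89 days.
Leg 3: 103.0 days is already measured on the planet below.
Leg 4: γ = 1/√(1 − 0.7144²) = 1/√0.4896 = 1.429; Δt_4 = 1.429 × 368.9 = 527.2 days.
Total: 251.7 + 10.89 + 103.0 + 527.2 days.

Δt = 893 days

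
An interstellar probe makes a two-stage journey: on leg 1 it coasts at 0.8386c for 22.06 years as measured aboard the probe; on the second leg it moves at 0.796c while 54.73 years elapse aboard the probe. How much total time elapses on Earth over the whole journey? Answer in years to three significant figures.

Leg 1: γ = 1/√(1 − 0.8386²) = 1/√0.2968 = 1.836; Δt_1 = 1.836 × 22.06 = 40.50 years.
Leg 2: γ = 1/√(1 − 0.796²) = 1/√0.3664 = 1.652; Δt_2 = 1.652 × 54.73 = 90.42 years.
Total: 40.50 + 90.42 years.

Δt = 131 years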